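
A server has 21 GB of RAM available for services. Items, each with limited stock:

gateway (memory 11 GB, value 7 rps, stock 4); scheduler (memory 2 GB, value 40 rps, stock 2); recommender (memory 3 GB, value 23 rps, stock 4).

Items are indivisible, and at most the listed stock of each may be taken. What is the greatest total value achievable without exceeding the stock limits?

172 rps

Best selections within memory 21 and stock limits:
- 2×scheduler + 4×recommender: memory 16, value 172
- 2×scheduler + 3×recommender: memory 13, value 149
- 1×gateway + 2×scheduler + 2×recommender: memory 21, value 133
- 1×scheduler + 4×recommender: memory 14, value 132
Best: 172 rps.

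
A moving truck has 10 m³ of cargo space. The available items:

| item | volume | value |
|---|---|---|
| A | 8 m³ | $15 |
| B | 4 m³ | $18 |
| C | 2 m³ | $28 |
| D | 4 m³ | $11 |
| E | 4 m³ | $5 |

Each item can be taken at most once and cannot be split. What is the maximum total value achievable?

Check high-value combinations within 10 m³:
- B+C+D: volume 4+2+4=10, value 18+28+11=57
- B+C+E: volume 4+2+4=10, value 18+28+5=51
- B+C: volume 4+2=6, value 18+28=46
Best: $57.

$57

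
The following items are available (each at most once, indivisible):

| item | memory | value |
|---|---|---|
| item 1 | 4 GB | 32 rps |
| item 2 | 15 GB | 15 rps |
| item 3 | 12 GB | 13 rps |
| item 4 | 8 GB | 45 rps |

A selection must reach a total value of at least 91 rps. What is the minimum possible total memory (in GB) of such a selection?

Subsets with value ≥ 91, sorted by total memory:
- item 1+item 2+item 4: memory 27, value 92
- item 1+item 2+item 3+item 4: memory 39, value 105
Minimum memory: 27 GB.

27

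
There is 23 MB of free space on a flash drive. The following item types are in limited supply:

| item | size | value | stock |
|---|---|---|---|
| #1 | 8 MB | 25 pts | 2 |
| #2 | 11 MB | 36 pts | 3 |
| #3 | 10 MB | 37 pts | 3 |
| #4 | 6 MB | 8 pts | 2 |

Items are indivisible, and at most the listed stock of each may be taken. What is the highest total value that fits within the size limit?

Best selections within size 23 and stock limits:
- 2×#3: size 20, value 74
- 1×#2 + 1×#3: size 21, value 73
- 2×#2: size 22, value 72
Best: 74 pts.

74 pts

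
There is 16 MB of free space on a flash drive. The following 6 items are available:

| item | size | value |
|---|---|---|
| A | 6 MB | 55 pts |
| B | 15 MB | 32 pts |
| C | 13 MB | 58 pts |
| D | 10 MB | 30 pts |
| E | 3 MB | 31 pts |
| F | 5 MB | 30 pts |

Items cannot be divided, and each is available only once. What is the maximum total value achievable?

116 pts

Check high-value combinations within 16 MB:
- A+E+F: size 6+3+5=14, value 55+31+30=116
- C+E: size 13+3=16, value 58+31=89
- A+E: size 6+3=9, value 55+31=86
- A+F: size 6+5=11, value 55+30=85
Best: 116 pts.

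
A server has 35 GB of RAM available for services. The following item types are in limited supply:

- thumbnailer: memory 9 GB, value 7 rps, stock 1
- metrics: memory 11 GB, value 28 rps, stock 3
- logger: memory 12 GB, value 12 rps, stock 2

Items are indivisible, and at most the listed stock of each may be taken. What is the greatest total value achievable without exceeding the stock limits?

Best selections within memory 35 and stock limits:
- 3×metrics: memory 33, value 84
- 2×metrics + 1×logger: memory 34, value 68
- 1×thumbnailer + 2×metrics: memory 31, value 63
- 2×metrics: memory 22, value 56
Best: 84 rps.

84 rps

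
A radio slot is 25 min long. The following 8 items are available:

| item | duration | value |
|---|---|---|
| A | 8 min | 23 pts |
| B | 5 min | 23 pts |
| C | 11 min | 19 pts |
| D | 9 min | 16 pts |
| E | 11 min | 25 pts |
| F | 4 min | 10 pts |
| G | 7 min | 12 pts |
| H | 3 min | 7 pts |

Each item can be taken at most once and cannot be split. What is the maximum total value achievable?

71 pts

This is a 0/1 knapsack; check combinations near the capacity.
- A+B+E: duration 8+5+11=24, value 23+23+25=71
- A+B+D+H: duration 8+5+9+3=25, value 23+23+16+7=69
- A+B+F+G: duration 8+5+4+7=24, value 23+23+10+12=68
Best: 71 pts.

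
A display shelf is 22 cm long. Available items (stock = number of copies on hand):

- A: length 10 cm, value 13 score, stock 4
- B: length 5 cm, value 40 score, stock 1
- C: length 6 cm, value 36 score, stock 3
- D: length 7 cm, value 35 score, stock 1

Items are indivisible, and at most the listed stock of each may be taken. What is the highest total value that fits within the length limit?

Best selections within length 22 and stock limits:
- 1×B + 2×C: length 17, value 112
- 1×B + 1×C + 1×D: length 18, value 111
- 3×C: length 18, value 108
- 2×C + 1×D: length 19, value 107
Best: 112 score.

112 score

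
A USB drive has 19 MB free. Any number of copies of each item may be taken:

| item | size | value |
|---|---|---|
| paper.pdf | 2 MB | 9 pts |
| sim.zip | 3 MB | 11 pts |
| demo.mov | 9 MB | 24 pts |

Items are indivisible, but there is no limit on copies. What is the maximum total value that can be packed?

Best value-per-unit is paper.pdf at 9/2; filling with it alone gives 9×9 = 81.
Optimal mix: 8×paper.pdf + 1×sim.zip → size 19, value 83.

83 pts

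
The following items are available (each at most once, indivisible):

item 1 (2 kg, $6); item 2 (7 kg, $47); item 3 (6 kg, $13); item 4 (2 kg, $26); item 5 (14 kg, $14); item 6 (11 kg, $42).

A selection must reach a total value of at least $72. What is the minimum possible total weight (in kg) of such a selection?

Subsets with value ≥ 72, sorted by total weight:
- item 2+item 4: weight 9, value 73
- item 1+item 2+item 4: weight 11, value 79
- item 2+item 3+item 4: weight 15, value 86
Minimum weight: 9 kg.

9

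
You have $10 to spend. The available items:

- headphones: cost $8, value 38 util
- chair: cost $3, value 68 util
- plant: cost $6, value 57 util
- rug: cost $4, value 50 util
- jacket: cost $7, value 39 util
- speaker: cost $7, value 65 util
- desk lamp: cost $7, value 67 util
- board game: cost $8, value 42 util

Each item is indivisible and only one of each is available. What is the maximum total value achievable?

Check high-value combinations within $10:
- chair+desk lamp: cost 3+7=10, value 68+67=135
- chair+speaker: cost 3+7=10, value 68+65=133
- chair+plant: cost 3+6=9, value 68+57=125
- chair+rug: cost 3+4=7, value 68+50=118
Best: 135 util.

135 util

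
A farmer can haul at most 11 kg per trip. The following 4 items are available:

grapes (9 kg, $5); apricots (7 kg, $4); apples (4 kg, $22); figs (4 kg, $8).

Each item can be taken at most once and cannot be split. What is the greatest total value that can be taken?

$30

Check high-value combinations within 11 kg:
- apples+figs: weight 4+4=8, value 22+8=30
- apricots+apples: weight 7+4=11, value 4+22=26
- apples: weight 4, value 22
- apricots+figs: weight 7+4=11, value 4+8=12
- figs: weight 4, value 8
Best: $30.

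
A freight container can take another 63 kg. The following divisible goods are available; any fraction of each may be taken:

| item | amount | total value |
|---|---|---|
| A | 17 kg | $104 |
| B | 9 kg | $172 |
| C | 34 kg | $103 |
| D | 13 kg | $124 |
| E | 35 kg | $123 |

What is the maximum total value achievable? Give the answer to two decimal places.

484.34

Take in order of value per unit:
- B (172/9 per unit): all 9 → value 172, running total 172.00
- D (124/13 per unit): all 13 → value 124, running total 296.00
- A (104/17 per unit): all 17 → value 104, running total 400.00
- E (123/35 per unit): 24 of 35 → value 24×123/35 = 84.3429, running total 484.34
Total 484.34.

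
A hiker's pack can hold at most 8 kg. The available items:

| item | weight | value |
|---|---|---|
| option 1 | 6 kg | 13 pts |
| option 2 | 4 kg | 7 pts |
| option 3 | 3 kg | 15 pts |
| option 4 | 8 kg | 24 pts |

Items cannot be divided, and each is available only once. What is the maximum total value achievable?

Check high-value combinations within 8 kg:
- option 4: weight 8, value 24
- option 2+option 3: weight 4+3=7, value 7+15=22
- option 3: weight 3, value 15
- option 1: weight 6, value 13
Best: 24 pts.

24 pts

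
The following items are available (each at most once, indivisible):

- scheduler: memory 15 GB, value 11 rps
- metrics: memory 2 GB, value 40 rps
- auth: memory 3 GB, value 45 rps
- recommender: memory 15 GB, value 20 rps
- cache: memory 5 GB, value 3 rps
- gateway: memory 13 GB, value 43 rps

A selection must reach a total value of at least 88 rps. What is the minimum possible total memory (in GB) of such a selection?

Subsets with value ≥ 88, sorted by total memory:
- metrics+auth+cache: memory 10, value 88
- auth+gateway: memory 16, value 88
- metrics+auth+gateway: memory 18, value 128
Minimum memory: 10 GB.

10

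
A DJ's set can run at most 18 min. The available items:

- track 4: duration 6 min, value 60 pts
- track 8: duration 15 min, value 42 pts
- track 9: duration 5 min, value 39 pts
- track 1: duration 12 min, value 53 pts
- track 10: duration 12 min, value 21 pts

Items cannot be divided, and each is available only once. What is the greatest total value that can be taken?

Check high-value combinations within 18 min:
- track 4+track 1: duration 6+12=18, value 60+53=113
- track 4+track 9: duration 6+5=11, value 60+39=99
- track 9+track 1: duration 5+12=17, value 39+53=92
Best: 113 pts.

113 pts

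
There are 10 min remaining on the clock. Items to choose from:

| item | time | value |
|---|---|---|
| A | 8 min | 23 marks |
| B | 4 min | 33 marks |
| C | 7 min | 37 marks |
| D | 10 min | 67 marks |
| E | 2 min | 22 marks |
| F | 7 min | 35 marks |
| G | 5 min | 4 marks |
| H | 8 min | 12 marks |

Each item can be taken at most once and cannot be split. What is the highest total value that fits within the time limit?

Check high-value combinations within 10 min:
- D: time 10, value 67
- C+E: time 7+2=9, value 37+22=59
- E+F: time 2+7=9, value 22+35=57
Best: 67 marks.

67 marks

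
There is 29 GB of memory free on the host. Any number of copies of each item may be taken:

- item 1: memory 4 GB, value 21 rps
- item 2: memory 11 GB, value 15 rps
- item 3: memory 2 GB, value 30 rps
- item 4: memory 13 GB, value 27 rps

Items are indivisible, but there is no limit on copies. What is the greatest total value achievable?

420 rps

Best value-per-unit is item 3 at 30/2, and filling with it alone uses memory 14×2=28. No mix of the others beats 14×30 = 420.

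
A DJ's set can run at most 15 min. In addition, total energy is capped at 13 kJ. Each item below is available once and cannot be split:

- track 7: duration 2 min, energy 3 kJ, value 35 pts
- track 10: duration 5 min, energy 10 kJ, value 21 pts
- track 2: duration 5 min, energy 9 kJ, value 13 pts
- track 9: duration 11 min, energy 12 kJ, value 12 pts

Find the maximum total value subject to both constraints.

56 pts

Feasible sets respecting both limits:
- track 7+track 10: duration 7, energy 13, value 56
- track 7+track 2: duration 7, energy 12, value 48
- track 7: duration 2, energy 3, value 35
- track 10: duration 5, energy 10, value 21
Best: 56 pts.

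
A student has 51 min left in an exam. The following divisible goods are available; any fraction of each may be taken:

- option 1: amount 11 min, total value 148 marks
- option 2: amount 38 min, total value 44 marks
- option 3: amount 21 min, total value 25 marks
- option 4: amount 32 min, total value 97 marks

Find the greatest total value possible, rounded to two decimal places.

254.52

Take in order of value per unit:
- option 1 (148/11 per unit): all 11 → value 148, running total 148.00
- option 4 (97/32 per unit): all 32 → value 97, running total 245.00
- option 3 (25/21 per unit): 8 of 21 → value 8×25/21 = 9.5238, running total 254.52
Total 254.52.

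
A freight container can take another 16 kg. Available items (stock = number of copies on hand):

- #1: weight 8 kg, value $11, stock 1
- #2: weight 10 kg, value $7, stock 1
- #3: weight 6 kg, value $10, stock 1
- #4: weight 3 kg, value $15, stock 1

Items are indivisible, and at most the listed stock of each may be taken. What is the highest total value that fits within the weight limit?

$26

Best selections within weight 16 and stock limits:
- 1×#1 + 1×#4: weight 11, value 26
- 1×#3 + 1×#4: weight 9, value 25
- 1×#2 + 1×#4: weight 13, value 22
- 1×#1 + 1×#3: weight 14, value 21
Best: $26.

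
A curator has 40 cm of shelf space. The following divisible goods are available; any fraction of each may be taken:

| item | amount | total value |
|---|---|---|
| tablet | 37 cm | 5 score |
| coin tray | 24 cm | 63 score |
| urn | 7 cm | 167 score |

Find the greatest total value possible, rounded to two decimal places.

Take in order of value per unit:
- urn (167/7 per unit): all 7 → value 167, running total 167.00
- coin tray (63/24 per unit): all 24 → value 63, running total 230.00
- tablet (5/37 per unit): 9 of 37 → value 9×5/37 = 1.2162, running total 231.22
Total 231.22.

231.22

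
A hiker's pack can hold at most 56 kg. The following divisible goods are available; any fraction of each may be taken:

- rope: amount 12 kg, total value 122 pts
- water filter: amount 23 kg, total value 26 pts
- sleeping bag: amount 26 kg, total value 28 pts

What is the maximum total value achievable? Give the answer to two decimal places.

170.62

Take in order of value per unit:
- rope (122/12 per unit): all 12 → value 122, running total 122.00
- water filter (26/23 per unit): all 23 → value 26, running total 148.00
- sleeping bag (28/26 per unit): 21 of 26 → value 21×28/26 = 22.6154, running total 170.62
Total 170.62.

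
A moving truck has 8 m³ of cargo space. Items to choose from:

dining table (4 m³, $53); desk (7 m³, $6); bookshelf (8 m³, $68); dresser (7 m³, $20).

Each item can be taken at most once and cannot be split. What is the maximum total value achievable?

$68

Check high-value combinations within 8 m³:
- bookshelf: volume 8, value 68
- dining table: volume 4, value 53
- dresser: volume 7, value 20
- desk: volume 7, value 6
Best: $68.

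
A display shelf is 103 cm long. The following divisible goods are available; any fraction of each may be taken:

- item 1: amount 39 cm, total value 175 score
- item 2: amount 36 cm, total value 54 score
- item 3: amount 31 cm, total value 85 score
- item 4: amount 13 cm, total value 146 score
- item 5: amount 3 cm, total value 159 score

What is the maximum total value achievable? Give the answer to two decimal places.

Take in order of value per unit:
- item 5 (159/3 per unit): all 3 → value 159, running total 159.00
- item 4 (146/13 per unit): all 13 → value 146, running total 305.00
- item 1 (175/39 per unit): all 39 → value 175, running total 480.00
- item 3 (85/31 per unit): all 31 → value 85, running total 565.00
- item 2 (54/36 per unit): 17 of 36 → value 17×54/36 = 25.5000, running total 590.50
Total 590.50.

590.50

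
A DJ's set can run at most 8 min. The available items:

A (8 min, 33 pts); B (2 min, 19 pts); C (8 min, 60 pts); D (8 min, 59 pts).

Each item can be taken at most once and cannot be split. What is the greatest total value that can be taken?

Check high-value combinations within 8 min:
- C: duration 8, value 60
- D: duration 8, value 59
- A: duration 8, value 33
- B: duration 2, value 19
Best: 60 pts.

60 pts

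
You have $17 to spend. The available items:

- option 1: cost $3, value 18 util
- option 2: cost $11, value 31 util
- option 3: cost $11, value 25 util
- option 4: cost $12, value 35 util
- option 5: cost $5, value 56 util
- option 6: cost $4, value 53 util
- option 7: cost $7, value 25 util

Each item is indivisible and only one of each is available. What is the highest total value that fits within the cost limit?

Check high-value combinations within $17:
- option 5+option 6+option 7: cost 5+4+7=16, value 56+53+25=134
- option 1+option 5+option 6: cost 3+5+4=12, value 18+56+53=127
- option 5+option 6: cost 5+4=9, value 56+53=109
Best: 134 util.

134 util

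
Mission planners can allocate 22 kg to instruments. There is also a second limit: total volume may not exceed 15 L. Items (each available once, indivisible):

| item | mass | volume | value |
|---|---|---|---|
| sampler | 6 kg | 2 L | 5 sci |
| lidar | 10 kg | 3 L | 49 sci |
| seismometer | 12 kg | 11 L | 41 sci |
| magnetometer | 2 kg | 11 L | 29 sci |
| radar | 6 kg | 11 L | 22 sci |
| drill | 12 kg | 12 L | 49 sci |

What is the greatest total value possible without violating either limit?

Feasible sets respecting both limits:
- lidar+drill: mass 22, volume 15, value 98
- lidar+seismometer: mass 22, volume 14, value 90
- lidar+magnetometer: mass 12, volume 14, value 78
Best: 98 sci.

98 sci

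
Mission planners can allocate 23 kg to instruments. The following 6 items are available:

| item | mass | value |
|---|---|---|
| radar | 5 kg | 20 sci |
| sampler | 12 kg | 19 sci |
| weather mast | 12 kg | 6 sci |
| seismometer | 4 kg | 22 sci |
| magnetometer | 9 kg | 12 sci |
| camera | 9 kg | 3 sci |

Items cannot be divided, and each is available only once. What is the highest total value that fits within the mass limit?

61 sci

Check high-value combinations within 23 kg:
- radar+sampler+seismometer: mass 5+12+4=21, value 20+19+22=61
- radar+seismometer+magnetometer: mass 5+4+9=18, value 20+22+12=54
- radar+weather mast+seismometer: mass 5+12+4=21, value 20+6+22=48
- radar+seismometer+camera: mass 5+4+9=18, value 20+22+3=45
- radar+seismometer: mass 5+4=9, value 20+22=42
Best: 61 sci.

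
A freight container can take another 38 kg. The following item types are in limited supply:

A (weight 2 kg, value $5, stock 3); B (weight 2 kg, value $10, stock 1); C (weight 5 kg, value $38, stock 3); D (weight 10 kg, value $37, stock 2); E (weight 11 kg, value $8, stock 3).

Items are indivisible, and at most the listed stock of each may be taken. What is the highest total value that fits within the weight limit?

Top feasible selections:
- 1×B + 3×C + 2×D: weight 37, value 198
- 1×A + 3×C + 2×D: weight 37, value 193
Best: $198.

$198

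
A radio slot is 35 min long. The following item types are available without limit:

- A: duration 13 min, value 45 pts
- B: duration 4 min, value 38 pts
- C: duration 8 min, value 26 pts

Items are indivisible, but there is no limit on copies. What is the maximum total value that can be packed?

Best value-per-unit is B at 38/4, and filling with it alone uses duration 8×4=32. No mix of the others beats 8×38 = 304.

304 pts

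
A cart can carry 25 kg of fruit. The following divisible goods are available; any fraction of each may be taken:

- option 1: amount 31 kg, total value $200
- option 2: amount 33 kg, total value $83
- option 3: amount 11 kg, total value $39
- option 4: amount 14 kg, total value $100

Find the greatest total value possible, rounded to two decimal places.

Take in order of value per unit:
- option 4 (100/14 per unit): all 14 → value 100, running total 100.00
- option 1 (200/31 per unit): 11 of 31 → value 11×200/31 = 70.9677, running total 170.97
Total 170.97.

170.97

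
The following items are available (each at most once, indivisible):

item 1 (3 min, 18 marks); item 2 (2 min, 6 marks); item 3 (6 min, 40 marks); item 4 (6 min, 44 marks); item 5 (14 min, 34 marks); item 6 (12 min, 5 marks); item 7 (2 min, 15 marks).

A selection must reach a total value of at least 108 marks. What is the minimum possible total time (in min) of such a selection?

Subsets with value ≥ 108, sorted by total time:
- item 1+item 3+item 4+item 7: time 17, value 117
- item 1+item 2+item 3+item 4: time 17, value 108
Minimum time: 17 min.

17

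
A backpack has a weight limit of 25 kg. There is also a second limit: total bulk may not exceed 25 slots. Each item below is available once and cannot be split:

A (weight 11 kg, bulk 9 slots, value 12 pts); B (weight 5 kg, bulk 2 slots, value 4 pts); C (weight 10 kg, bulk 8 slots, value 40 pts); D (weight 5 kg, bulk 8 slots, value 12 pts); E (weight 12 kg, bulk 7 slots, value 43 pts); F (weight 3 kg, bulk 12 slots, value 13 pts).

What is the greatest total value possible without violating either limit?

Feasible sets respecting both limits:
- C+E: weight 22, bulk 15, value 83
- B+E+F: weight 20, bulk 21, value 60
- B+D+E: weight 22, bulk 17, value 59
- B+C+F: weight 18, bulk 22, value 57
Best: 83 pts.

83 pts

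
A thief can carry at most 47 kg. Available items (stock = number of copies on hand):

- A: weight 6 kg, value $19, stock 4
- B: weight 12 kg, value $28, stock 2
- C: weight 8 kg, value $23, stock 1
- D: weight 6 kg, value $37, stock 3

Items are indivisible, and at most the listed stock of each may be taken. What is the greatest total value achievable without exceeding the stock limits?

Best selections within weight 47 and stock limits:
- 3×A + 1×C + 3×D: weight 44, value 191
- 4×A + 3×D: weight 42, value 187
- 1×A + 1×B + 1×C + 3×D: weight 44, value 181
- 2×A + 1×B + 3×D: weight 42, value 177
Best: $191.

$191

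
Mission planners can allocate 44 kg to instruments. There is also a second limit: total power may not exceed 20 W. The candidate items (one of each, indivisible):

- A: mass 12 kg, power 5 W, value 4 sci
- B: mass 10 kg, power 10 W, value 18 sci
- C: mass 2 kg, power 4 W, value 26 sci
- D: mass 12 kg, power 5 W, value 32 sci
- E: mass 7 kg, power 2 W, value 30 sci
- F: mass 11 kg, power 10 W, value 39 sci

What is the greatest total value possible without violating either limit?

Feasible sets respecting both limits:
- D+E+F: mass 30, power 17, value 101
- C+D+F: mass 25, power 19, value 97
- C+E+F: mass 20, power 16, value 95
Best: 101 sci.

101 sci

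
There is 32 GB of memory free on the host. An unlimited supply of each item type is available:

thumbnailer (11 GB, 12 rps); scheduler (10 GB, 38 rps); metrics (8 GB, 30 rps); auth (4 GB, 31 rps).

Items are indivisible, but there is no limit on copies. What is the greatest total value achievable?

Best value-per-unit is auth at 31/4, and filling with it alone uses memory 8×4=32. No mix of the others beats 8×31 = 248.

248 rps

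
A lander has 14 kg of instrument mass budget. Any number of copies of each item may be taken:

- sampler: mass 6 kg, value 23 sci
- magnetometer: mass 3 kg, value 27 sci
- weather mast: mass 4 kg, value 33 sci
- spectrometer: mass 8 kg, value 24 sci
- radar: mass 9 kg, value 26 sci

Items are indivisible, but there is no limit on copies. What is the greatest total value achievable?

Best value-per-unit is magnetometer at 27/3; filling with it alone gives 4×27 = 108.
Optimal mix: 2×magnetometer + 2×weather mast → mass 14, value 120.

120 sci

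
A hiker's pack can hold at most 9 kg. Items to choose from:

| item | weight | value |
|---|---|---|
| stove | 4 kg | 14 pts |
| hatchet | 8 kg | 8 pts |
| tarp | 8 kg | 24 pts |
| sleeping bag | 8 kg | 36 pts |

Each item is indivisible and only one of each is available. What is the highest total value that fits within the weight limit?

36 pts

This is a 0/1 knapsack; check combinations near the capacity.
- sleeping bag: weight 8, value 36
- tarp: weight 8, value 24
- stove: weight 4, value 14
- hatchet: weight 8, value 8
Best: 36 pts.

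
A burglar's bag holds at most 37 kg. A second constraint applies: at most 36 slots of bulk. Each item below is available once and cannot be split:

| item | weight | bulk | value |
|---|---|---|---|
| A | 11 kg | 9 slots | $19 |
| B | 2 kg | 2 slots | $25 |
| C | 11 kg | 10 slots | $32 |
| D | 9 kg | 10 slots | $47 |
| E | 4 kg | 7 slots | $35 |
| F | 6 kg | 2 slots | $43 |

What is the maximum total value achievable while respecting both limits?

Feasible sets respecting both limits:
- B+C+D+E+F: weight 32, bulk 31, value 182
- A+B+D+E+F: weight 32, bulk 30, value 169
- C+D+E+F: weight 30, bulk 29, value 157
Best: $182.

$182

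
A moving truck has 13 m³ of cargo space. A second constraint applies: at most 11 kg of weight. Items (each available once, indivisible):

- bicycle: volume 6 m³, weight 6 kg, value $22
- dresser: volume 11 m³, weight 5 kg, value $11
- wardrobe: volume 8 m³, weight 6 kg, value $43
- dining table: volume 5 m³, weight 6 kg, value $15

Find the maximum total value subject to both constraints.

$43

Feasible sets respecting both limits:
- wardrobe: volume 8, weight 6, value 43
- bicycle: volume 6, weight 6, value 22
- dining table: volume 5, weight 6, value 15
- dresser: volume 11, weight 5, value 11
Best: $43.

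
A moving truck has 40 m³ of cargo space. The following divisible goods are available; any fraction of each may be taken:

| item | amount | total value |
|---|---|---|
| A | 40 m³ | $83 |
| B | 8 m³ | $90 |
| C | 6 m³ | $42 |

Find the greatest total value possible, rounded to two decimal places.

185.95

Take in order of value per unit:
- B (90/8 per unit): all 8 → value 90, running total 90.00
- C (42/6 per unit): all 6 → value 42, running total 132.00
- A (83/40 per unit): 26 of 40 → value 26×83/40 = 53.9500, running total 185.95
Total 185.95.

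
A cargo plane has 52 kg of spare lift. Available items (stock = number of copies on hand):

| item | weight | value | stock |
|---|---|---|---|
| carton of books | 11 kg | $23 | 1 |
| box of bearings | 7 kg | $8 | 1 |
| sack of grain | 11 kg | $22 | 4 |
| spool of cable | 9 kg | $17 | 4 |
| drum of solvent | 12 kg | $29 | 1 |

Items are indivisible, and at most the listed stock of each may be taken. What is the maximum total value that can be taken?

Top feasible selections:
- 1×carton of books + 1×sack of grain + 2×spool of cable + 1×drum of solvent: weight 52, value 108
- 2×sack of grain + 2×spool of cable + 1×drum of solvent: weight 52, value 107
- 1×carton of books + 1×box of bearings + 2×sack of grain + 1×drum of solvent: weight 52, value 104
Best: $108.

$108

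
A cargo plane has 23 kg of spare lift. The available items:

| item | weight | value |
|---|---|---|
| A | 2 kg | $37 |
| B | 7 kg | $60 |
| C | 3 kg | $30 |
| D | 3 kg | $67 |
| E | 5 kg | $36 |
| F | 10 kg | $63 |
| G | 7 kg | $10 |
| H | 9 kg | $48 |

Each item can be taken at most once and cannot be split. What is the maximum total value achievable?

$233

Check high-value combinations within 23 kg:
- A+C+D+E+F: weight 2+3+3+5+10=23, value 37+30+67+36+63=233
- A+B+C+D+E: weight 2+7+3+3+5=20, value 37+60+30+67+36=230
- A+B+D+F: weight 2+7+3+10=22, value 37+60+67+63=227
Best: $233.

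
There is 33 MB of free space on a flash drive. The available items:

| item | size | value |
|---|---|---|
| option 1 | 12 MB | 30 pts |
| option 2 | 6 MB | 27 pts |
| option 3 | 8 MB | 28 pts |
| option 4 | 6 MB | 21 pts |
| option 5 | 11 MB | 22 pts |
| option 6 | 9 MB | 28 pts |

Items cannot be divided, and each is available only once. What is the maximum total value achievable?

Check high-value combinations within 33 MB:
- option 1+option 2+option 3+option 4: size 12+6+8+6=32, value 30+27+28+21=106
- option 1+option 2+option 4+option 6: size 12+6+6+9=33, value 30+27+21+28=106
- option 2+option 3+option 4+option 6: size 6+8+6+9=29, value 27+28+21+28=104
- option 2+option 3+option 4+option 5: size 6+8+6+11=31, value 27+28+21+22=98
Best: 106 pts.

106 pts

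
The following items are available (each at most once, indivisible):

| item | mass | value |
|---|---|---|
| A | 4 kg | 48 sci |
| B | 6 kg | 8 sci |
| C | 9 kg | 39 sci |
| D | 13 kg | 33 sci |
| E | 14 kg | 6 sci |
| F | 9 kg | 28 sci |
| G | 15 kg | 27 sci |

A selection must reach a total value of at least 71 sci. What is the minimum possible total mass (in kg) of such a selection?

13

Subsets with value ≥ 71, sorted by total mass:
- A+C: mass 13, value 87
- A+F: mass 13, value 76
- A+D: mass 17, value 81
Minimum mass: 13 kg.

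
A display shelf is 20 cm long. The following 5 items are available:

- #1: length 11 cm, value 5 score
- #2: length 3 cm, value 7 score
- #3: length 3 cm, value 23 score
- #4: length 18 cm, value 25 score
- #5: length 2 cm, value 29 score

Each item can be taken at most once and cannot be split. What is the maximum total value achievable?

Check high-value combinations within 20 cm:
- #1+#2+#3+#5: length 11+3+3+2=19, value 5+7+23+29=64
- #2+#3+#5: length 3+3+2=8, value 7+23+29=59
- #1+#3+#5: length 11+3+2=16, value 5+23+29=57
- #4+#5: length 18+2=20, value 25+29=54
- #3+#5: length 3+2=5, value 23+29=52
Best: 64 score.

64 score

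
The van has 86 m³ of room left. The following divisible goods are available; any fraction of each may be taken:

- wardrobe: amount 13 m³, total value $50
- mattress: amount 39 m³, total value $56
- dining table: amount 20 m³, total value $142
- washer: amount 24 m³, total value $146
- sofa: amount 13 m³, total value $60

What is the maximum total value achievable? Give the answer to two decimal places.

Take in order of value per unit:
- dining table (142/20 per unit): all 20 → value 142, running total 142.00
- washer (146/24 per unit): all 24 → value 146, running total 288.00
- sofa (60/13 per unit): all 13 → value 60, running total 348.00
- wardrobe (50/13 per unit): all 13 → value 50, running total 398.00
- mattress (56/39 per unit): 16 of 39 → value 16×56/39 = 22.9744, running total 420.97
Total 420.97.

420.97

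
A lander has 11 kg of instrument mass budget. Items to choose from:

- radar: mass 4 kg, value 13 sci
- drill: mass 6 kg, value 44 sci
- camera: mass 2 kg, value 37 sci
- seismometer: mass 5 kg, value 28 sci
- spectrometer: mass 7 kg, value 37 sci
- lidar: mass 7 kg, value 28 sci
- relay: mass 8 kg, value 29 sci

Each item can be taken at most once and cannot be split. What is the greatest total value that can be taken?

Check high-value combinations within 11 kg:
- drill+camera: mass 6+2=8, value 44+37=81
- radar+camera+seismometer: mass 4+2+5=11, value 13+37+28=78
- camera+spectrometer: mass 2+7=9, value 37+37=74
- drill+seismometer: mass 6+5=11, value 44+28=72
Best: 81 sci.

81 sci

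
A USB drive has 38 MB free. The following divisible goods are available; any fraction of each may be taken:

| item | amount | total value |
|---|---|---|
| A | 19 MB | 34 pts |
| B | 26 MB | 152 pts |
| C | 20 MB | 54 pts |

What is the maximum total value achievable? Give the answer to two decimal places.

Take in order of value per unit:
- B (152/26 per unit): all 26 → value 152, running total 152.00
- C (54/20 per unit): 12 of 20 → value 12×54/20 = 32.4000, running total 184.40
Total 184.40.

184.40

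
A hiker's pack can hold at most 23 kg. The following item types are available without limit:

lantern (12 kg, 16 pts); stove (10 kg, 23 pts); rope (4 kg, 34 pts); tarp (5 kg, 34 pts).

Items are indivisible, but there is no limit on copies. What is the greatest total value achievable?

170 pts

Best value-per-unit is rope at 34/4, and filling with it alone uses weight 5×4=20. No mix of the others beats 5×34 = 170.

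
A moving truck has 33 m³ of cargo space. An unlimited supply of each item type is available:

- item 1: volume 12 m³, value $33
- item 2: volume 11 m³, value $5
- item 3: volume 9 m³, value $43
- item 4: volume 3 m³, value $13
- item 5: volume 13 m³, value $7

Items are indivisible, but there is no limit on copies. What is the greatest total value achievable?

$155

Best value-per-unit is item 3 at 43/9; filling with it alone gives 3×43 = 129.
Optimal mix: 3×item 3 + 2×item 4 → volume 33, value 155.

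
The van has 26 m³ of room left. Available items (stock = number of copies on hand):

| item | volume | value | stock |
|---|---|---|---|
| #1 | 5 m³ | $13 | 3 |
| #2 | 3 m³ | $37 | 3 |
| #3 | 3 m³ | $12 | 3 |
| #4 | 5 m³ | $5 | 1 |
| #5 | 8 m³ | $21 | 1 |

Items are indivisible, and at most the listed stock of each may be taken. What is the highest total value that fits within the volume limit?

Best selections within volume 26 and stock limits:
- 3×#2 + 3×#3 + 1×#5: volume 26, value 168
- 2×#1 + 3×#2 + 2×#3: volume 25, value 161
Best: $168.

$168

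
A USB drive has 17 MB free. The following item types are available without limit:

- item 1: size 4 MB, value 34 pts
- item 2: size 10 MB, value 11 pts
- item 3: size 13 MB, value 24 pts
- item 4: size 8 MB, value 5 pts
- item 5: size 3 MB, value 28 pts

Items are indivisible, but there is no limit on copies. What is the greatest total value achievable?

152 pts

Best value-per-unit is item 5 at 28/3; filling with it alone gives 5×28 = 140.
Optimal mix: 2×item 1 + 3×item 5 → size 17, value 152.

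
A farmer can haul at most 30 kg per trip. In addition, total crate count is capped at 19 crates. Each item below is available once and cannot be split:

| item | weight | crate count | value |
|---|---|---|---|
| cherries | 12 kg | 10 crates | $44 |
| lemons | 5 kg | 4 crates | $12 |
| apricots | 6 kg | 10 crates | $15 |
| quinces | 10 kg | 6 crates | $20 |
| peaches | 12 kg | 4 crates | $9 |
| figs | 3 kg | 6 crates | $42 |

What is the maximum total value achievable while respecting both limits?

$86

Feasible sets respecting both limits:
- cherries+figs: weight 15, crate count 16, value 86
- lemons+quinces+figs: weight 18, crate count 16, value 74
- quinces+peaches+figs: weight 25, crate count 16, value 71
Best: $86.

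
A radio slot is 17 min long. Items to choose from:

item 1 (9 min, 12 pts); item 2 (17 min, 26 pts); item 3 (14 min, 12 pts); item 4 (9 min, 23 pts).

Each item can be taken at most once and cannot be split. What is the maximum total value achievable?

Check high-value combinations within 17 min:
- item 2: duration 17, value 26
- item 4: duration 9, value 23
- item 1: duration 9, value 12
- item 3: duration 14, value 12
Best: 26 pts.

26 pts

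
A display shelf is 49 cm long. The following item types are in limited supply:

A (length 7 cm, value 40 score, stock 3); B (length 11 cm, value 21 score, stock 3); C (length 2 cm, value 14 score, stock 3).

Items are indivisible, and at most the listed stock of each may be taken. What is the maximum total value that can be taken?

Best selections within length 49 and stock limits:
- 3×A + 2×B + 3×C: length 49, value 204
- 3×A + 2×B + 2×C: length 47, value 190
Best: 204 score.

204 score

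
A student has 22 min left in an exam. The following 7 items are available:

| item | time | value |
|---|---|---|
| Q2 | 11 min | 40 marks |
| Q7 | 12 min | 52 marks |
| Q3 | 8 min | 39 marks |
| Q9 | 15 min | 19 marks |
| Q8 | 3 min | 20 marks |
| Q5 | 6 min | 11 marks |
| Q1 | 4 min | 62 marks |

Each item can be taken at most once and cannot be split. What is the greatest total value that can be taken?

Check high-value combinations within 22 min:
- Q7+Q8+Q1: time 12+3+4=19, value 52+20+62=134
- Q3+Q8+Q5+Q1: time 8+3+6+4=21, value 39+20+11+62=132
- Q7+Q5+Q1: time 12+6+4=22, value 52+11+62=125
- Q2+Q8+Q1: time 11+3+4=18, value 40+20+62=122
Best: 134 marks.

134 marks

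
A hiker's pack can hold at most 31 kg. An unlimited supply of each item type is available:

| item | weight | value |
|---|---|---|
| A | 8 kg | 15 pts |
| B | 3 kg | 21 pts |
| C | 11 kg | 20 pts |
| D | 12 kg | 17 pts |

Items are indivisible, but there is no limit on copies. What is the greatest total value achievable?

210 pts

Best value-per-unit is B at 21/3, and filling with it alone uses weight 10×3=30. No mix of the others beats 10×21 = 210.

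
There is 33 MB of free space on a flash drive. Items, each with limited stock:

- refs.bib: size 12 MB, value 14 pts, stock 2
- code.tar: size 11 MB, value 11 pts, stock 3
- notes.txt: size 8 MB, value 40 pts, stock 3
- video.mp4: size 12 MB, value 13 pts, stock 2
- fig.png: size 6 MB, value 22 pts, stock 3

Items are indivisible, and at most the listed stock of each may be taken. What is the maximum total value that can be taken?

Best selections within size 33 and stock limits:
- 3×notes.txt + 1×fig.png: size 30, value 142
- 2×notes.txt + 2×fig.png: size 28, value 124
Best: 142 pts.

142 pts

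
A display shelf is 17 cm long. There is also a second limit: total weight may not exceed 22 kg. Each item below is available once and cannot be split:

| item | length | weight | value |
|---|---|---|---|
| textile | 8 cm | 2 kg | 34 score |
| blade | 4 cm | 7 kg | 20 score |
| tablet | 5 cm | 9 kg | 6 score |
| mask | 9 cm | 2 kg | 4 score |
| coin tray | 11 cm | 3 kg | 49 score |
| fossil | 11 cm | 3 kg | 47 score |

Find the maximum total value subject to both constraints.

69 score

Feasible sets respecting both limits:
- blade+coin tray: length 15, weight 10, value 69
- blade+fossil: length 15, weight 10, value 67
- textile+blade+tablet: length 17, weight 18, value 60
Best: 69 score.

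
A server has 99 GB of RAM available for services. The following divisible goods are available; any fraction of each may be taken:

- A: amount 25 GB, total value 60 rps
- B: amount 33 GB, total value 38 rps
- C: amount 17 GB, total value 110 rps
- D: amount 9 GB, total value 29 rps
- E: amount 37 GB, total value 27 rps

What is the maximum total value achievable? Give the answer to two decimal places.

247.95

Take in order of value per unit:
- C (110/17 per unit): all 17 → value 110, running total 110.00
- D (29/9 per unit): all 9 → value 29, running total 139.00
- A (60/25 per unit): all 25 → value 60, running total 199.00
- B (38/33 per unit): all 33 → value 38, running total 237.00
- E (27/37 per unit): 15 of 37 → value 15×27/37 = 10.9459, running total 247.95
Total 247.95.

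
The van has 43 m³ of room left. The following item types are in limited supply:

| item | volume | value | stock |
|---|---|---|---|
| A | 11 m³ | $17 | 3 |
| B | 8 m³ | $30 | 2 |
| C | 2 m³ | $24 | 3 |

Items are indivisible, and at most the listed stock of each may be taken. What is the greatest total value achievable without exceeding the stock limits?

Top feasible selections:
- 1×A + 2×B + 3×C: volume 33, value 149
- 2×A + 2×B + 2×C: volume 42, value 142
Best: $149.

$149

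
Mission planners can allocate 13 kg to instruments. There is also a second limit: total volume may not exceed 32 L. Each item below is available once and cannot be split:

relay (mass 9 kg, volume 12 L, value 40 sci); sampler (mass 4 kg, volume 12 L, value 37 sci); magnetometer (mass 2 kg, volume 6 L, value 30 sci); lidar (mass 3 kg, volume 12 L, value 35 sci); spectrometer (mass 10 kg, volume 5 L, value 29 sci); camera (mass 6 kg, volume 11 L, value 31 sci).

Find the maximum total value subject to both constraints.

102 sci

Feasible sets respecting both limits:
- sampler+magnetometer+lidar: mass 9, volume 30, value 102
- sampler+magnetometer+camera: mass 12, volume 29, value 98
- magnetometer+lidar+camera: mass 11, volume 29, value 96
- relay+sampler: mass 13, volume 24, value 77
Best: 102 sci.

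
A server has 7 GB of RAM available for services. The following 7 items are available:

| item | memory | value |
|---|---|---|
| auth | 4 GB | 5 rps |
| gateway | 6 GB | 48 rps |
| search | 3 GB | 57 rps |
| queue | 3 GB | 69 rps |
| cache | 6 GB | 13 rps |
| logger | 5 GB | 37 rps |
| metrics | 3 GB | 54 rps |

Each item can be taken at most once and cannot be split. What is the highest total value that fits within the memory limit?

This is a 0/1 knapsack; check combinations near the capacity.
- search+queue: memory 3+3=6, value 57+69=126
- queue+metrics: memory 3+3=6, value 69+54=123
- search+metrics: memory 3+3=6, value 57+54=111
Best: 126 rps.

126 rps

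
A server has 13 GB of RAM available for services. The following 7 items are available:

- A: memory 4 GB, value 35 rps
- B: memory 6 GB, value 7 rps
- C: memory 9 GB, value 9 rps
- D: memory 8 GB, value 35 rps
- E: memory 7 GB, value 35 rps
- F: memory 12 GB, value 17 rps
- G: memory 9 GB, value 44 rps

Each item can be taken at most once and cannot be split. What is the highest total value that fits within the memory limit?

79 rps

Check high-value combinations within 13 GB:
- A+G: memory 4+9=13, value 35+44=79
- A+E: memory 4+7=11, value 35+35=70
- A+D: memory 4+8=12, value 35+35=70
- G: memory 9, value 44
- A+C: memory 4+9=13, value 35+9=44
Best: 79 rps.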